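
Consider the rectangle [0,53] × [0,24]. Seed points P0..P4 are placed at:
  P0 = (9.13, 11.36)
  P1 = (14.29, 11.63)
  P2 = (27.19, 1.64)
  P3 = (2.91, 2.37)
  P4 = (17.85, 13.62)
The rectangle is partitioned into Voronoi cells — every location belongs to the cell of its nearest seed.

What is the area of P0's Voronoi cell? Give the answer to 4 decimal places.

Area of P0's cell: 196.4871

1. box [0,53]×[0,24]: [(0, 0) (53, 0) (53, 24) (0, 24)]
2. ⊥bis P0·P1 via (11.71,11.495): [(0, 0) (12.3115, 0) (11.0557, 24) (0, 24)]  |A|=280.4058
3. ⊥bis P0·P2 via (18.16,6.5): [(0, 0) (12.3115, 0) (11.0557, 24) (0, 24)]  |A|=280.4058
4. ⊥bis P0·P3 via (6.02,6.865): [(0, 11.0301) (12.1751, 2.6064) (11.0557, 24) (0, 24)]  |A|=197.215
5. ⊥bis P0·P4 via (13.49,12.49): [(0, 11.0301) (12.1751, 2.6064) (11.1945, 21.347) (10.5069, 24) (0, 24)]  |A|=196.4871
6. canonical 5-gon: [(0, 11.0301) (12.1751, 2.6064) (11.1945, 21.347) (10.5069, 24) (0, 24)]
7. shoelace: 196.4871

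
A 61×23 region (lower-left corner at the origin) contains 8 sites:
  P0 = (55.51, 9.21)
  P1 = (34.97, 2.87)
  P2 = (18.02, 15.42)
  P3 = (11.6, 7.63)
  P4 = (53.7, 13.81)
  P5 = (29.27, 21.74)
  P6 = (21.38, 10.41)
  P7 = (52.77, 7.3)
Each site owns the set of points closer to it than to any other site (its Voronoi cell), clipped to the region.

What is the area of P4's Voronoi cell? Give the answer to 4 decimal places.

Area of P4's cell: 215.1737

1. box [0,61]×[0,23]: [(0, 0) (61, 0) (61, 23) (0, 23)]
2. ⊥bis P4·P0 via (54.605,11.51): [(0, 0) (25.3531, 0) (61, 14.0263) (61, 23) (0, 23)]  |A|=1153.0028
3. ⊥bis P4·P1 via (44.335,8.34): [(44.7487, 7.6318) (61, 14.0263) (61, 23) (35.7722, 23)]  |A|=266.7705
4. ⊥bis P4·P2 via (35.86,14.615): [(36.2049, 22.2592) (44.7487, 7.6318) (61, 14.0263) (61, 23) (36.2384, 23)]  |A|=266.5978
5. ⊥bis P4·P3 via (32.65,10.72): [(36.2049, 22.2592) (44.7487, 7.6318) (61, 14.0263) (61, 23) (36.2384, 23)]  |A|=266.5978
6. ⊥bis P4·P5 via (41.485,17.775): [(40.5345, 14.8467) (44.7487, 7.6318) (61, 14.0263) (61, 23) (43.181, 23)]  |A|=236.5675
7. ⊥bis P4·P6 via (37.54,12.11): [(40.5345, 14.8467) (44.7487, 7.6318) (61, 14.0263) (61, 23) (43.181, 23)]  |A|=236.5675
8. ⊥bis P4·P7 via (53.235,10.555): [(40.5345, 14.8467) (42.1132, 12.1438) (52.4595, 10.6658) (61, 14.0263) (61, 23) (43.181, 23)]  |A|=215.1737
9. canonical 6-gon: [(40.5345, 14.8467) (42.1132, 12.1438) (52.4595, 10.6658) (61, 14.0263) (61, 23) (43.181, 23)]
10. shoelace: 215.1737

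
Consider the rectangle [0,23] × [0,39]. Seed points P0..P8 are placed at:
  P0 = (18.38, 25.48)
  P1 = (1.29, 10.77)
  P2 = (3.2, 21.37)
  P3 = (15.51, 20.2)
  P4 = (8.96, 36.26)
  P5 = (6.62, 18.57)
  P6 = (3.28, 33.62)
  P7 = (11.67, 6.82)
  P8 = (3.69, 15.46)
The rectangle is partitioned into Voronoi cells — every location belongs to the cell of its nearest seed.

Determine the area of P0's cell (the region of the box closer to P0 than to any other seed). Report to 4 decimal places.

1. box [0,23]×[0,39]: [(0, 0) (23, 0) (23, 39) (0, 39)]
2. ⊥bis P0·P1 via (9.835,18.125): [(0, 29.5513) (23, 2.83) (23, 39) (0, 39)]  |A|=524.6159
3. ⊥bis P0·P2 via (10.79,23.425): [(13.3218, 14.0741) (23, 2.83) (23, 39) (6.5731, 39)]  |A|=379.7592
4. ⊥bis P0·P3 via (16.945,22.84): [(9.9136, 26.662) (23, 19.5487) (23, 39) (6.5731, 39)]  |A|=228.6115
5. ⊥bis P0·P4 via (13.67,30.87): [(9.7109, 27.4104) (9.9136, 26.662) (23, 19.5487) (23, 39) (22.9738, 39)]  |A|=133.5728
6. ⊥bis P0·P5 via (12.5,22.025): [(9.7109, 27.4104) (9.9136, 26.662) (23, 19.5487) (23, 39) (22.9738, 39)]  |A|=133.5728
7. ⊥bis P0·P6 via (10.83,29.55): [(9.7109, 27.4104) (9.9136, 26.662) (23, 19.5487) (23, 39) (22.9738, 39)]  |A|=133.5728
8. ⊥bis P0·P7 via (15.025,16.15): [(9.7109, 27.4104) (9.9136, 26.662) (23, 19.5487) (23, 39) (22.9738, 39)]  |A|=133.5728
9. ⊥bis P0·P8 via (11.035,20.47): [(9.7109, 27.4104) (9.9136, 26.662) (23, 19.5487) (23, 39) (22.9738, 39)]  |A|=133.5728
10. canonical 5-gon: [(9.7109, 27.4104) (9.9136, 26.662) (23, 19.5487) (23, 39) (22.9738, 39)]
11. shoelace: 133.5728

Area of P0's cell: 133.5728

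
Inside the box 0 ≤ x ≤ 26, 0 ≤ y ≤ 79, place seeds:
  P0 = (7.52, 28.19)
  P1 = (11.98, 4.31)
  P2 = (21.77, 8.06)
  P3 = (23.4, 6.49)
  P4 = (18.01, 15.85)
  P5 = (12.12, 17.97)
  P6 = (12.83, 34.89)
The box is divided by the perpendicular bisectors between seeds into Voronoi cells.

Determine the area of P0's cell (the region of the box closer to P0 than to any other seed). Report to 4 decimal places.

Area of P0's cell: 176.5008

1. box [0,26]×[0,79]: [(0, 0) (26, 0) (26, 79) (0, 79)]
2. ⊥bis P0·P1 via (9.75,16.25): [(0, 14.429) (26, 19.285) (26, 79) (0, 79)]  |A|=1615.7182
3. ⊥bis P0·P2 via (14.645,18.125): [(0, 14.429) (12.8014, 16.8199) (26, 26.1632) (26, 79) (0, 79)]  |A|=1570.3266
4. ⊥bis P0·P3 via (15.46,17.34): [(0, 14.429) (12.8014, 16.8199) (26, 26.1632) (26, 79) (0, 79)]  |A|=1570.3266
5. ⊥bis P0·P4 via (12.765,22.02): [(0, 14.429) (4.9152, 15.347) (26, 33.2708) (26, 79) (0, 79)]  |A|=1468.2735
6. ⊥bis P0·P5 via (9.82,23.08): [(0, 18.66) (18.7291, 27.09) (26, 33.2708) (26, 79) (0, 79)]  |A|=1406.1331
7. ⊥bis P0·P6 via (10.175,31.54): [(0, 39.6041) (0, 18.66) (16.8545, 26.2462)]  |A|=176.5008
8. canonical 3-gon: [(0, 39.6041) (0, 18.66) (16.8545, 26.2462)]
9. shoelace: 176.5008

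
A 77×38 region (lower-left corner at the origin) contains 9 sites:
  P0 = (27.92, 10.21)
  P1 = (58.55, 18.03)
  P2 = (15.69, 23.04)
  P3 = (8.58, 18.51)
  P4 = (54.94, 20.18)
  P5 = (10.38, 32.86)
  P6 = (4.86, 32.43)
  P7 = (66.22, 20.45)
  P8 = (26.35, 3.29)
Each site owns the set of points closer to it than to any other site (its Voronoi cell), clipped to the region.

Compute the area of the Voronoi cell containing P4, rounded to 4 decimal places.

Area of P4's cell: 570.9029

1. box [0,77]×[0,38]: [(0, 0) (77, 0) (77, 38) (0, 38)]
2. ⊥bis P4·P0 via (41.43,15.195): [(47.0367, 0) (77, 0) (77, 38) (33.0153, 38)]  |A|=1405.0117
3. ⊥bis P4·P1 via (56.745,19.105): [(46.3979, 1.7314) (67.9983, 38) (33.0153, 38)]  |A|=634.3912
4. ⊥bis P4·P2 via (35.315,21.61): [(35.9331, 30.0924) (46.3979, 1.7314) (67.9983, 38) (36.5093, 38)]  |A|=620.5765
5. ⊥bis P4·P3 via (31.76,19.345): [(35.9331, 30.0924) (46.3979, 1.7314) (67.9983, 38) (36.5093, 38)]  |A|=620.5765
6. ⊥bis P4·P5 via (32.66,26.52): [(35.9331, 30.0924) (46.3979, 1.7314) (67.9983, 38) (36.5093, 38)]  |A|=620.5765
7. ⊥bis P4·P6 via (29.9,26.305): [(35.9331, 30.0924) (46.3979, 1.7314) (67.9983, 38) (36.5093, 38)]  |A|=620.5765
8. ⊥bis P4·P7 via (60.58,20.315): [(35.9331, 30.0924) (46.3979, 1.7314) (60.4597, 25.3422) (60.1567, 38) (36.5093, 38)]  |A|=570.948
9. ⊥bis P4·P8 via (40.645,11.735): [(35.9331, 30.0924) (46.1368, 2.4389) (46.4766, 1.8637) (60.4597, 25.3422) (60.1567, 38) (36.5093, 38)]  |A|=570.9029
10. canonical 6-gon: [(35.9331, 30.0924) (46.1368, 2.4389) (46.4766, 1.8637) (60.4597, 25.3422) (60.1567, 38) (36.5093, 38)]
11. shoelace: 570.9029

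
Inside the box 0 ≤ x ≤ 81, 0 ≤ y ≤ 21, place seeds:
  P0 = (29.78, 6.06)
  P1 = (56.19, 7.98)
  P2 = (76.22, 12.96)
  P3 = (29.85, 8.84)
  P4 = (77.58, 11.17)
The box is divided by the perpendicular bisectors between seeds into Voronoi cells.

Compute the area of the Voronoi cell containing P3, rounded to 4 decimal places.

1. box [0,81]×[0,21]: [(0, 0) (81, 0) (81, 21) (0, 21)]
2. ⊥bis P3·P0 via (29.815,7.45): [(0, 8.2007) (81, 6.1612) (81, 21) (0, 21)]  |A|=1119.3428
3. ⊥bis P3·P1 via (43.02,8.41): [(0, 8.2007) (42.9778, 7.1186) (43.4311, 21) (0, 21)]  |A|=576.4851
4. ⊥bis P3·P2 via (53.035,10.9): [(0, 8.2007) (42.9778, 7.1186) (43.4311, 21) (0, 21)]  |A|=576.4851
5. ⊥bis P3·P4 via (53.715,10.005): [(0, 8.2007) (42.9778, 7.1186) (43.4311, 21) (0, 21)]  |A|=576.4851
6. canonical 4-gon: [(0, 8.2007) (42.9778, 7.1186) (43.4311, 21) (0, 21)]
7. shoelace: 576.4851

Area of P3's cell: 576.4851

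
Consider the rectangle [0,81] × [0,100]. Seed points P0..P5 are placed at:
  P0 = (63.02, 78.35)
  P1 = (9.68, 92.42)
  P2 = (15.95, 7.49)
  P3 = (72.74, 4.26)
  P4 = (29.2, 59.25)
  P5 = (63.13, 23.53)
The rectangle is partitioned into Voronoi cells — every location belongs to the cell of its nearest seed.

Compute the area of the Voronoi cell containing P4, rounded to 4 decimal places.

1. box [0,81]×[0,100]: [(0, 0) (81, 0) (81, 100) (0, 100)]
2. ⊥bis P4·P0 via (46.11,68.8): [(0, 0) (81, 0) (81, 7.021) (28.4897, 100) (0, 100)]  |A|=5658.8192
3. ⊥bis P4·P1 via (19.44,75.835): [(0, 64.3949) (0, 0) (81, 0) (81, 7.021) (36.4753, 85.86)]  |A|=4808.0436
4. ⊥bis P4·P2 via (22.575,33.37): [(0, 64.3949) (0, 39.149) (73.4784, 20.3393) (36.4753, 85.86)]  |A|=2519.5969
5. ⊥bis P4·P3 via (50.97,31.755): [(0, 64.3949) (0, 39.149) (45.574, 27.4825) (62.0685, 40.5426) (36.4753, 85.86)]  |A|=2278.4676
6. ⊥bis P4·P5 via (46.165,41.39): [(0, 64.3949) (0, 39.149) (34.5064, 30.3157) (56.2043, 50.9262) (36.4753, 85.86)]  |A|=2009.7471
7. canonical 5-gon: [(0, 64.3949) (0, 39.149) (34.5064, 30.3157) (56.2043, 50.9262) (36.4753, 85.86)]
8. shoelace: 2009.7471

Area of P4's cell: 2009.7471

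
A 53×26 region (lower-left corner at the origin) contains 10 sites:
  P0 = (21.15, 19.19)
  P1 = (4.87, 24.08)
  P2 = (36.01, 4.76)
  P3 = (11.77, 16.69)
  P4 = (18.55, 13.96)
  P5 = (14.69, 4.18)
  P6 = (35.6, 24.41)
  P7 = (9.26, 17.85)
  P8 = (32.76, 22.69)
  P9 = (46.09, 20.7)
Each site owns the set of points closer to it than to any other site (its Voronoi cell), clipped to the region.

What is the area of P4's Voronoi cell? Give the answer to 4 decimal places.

1. box [0,53]×[0,26]: [(0, 0) (53, 0) (53, 26) (0, 26)]
2. ⊥bis P4·P0 via (19.85,16.575): [(0, 0) (53, 0) (53, 0.0951) (0.8912, 26) (0, 26)]  |A|=703.0634
3. ⊥bis P4·P1 via (11.71,19.02): [(0, 3.1907) (0, 0) (53, 0) (53, 0.0951) (12.5763, 20.191)]  |A|=557.0467
4. ⊥bis P4·P2 via (27.28,9.36): [(0, 3.1907) (0, 0) (22.348, 0) (28.7503, 12.1504) (12.5763, 20.191)]  |A|=369.6775
5. ⊥bis P4·P3 via (15.16,15.325): [(8.9893, 0) (22.348, 0) (28.7503, 12.1504) (16.3616, 18.3092)]  |A|=217.2726
6. ⊥bis P4·P5 via (16.62,9.07): [(13.187, 10.425) (25.3183, 5.6369) (28.7503, 12.1504) (16.3616, 18.3092)]  |A|=106.3382
7. ⊥bis P4·P6 via (27.075,19.185): [(13.187, 10.425) (25.3183, 5.6369) (28.7503, 12.1504) (16.3616, 18.3092)]  |A|=106.3382
8. ⊥bis P4·P7 via (13.905,15.905): [(13.187, 10.425) (25.3183, 5.6369) (28.7503, 12.1504) (16.3616, 18.3092)]  |A|=106.3382
9. ⊥bis P4·P8 via (25.655,18.325): [(13.187, 10.425) (25.3183, 5.6369) (28.7503, 12.1504) (16.3616, 18.3092)]  |A|=106.3382
10. ⊥bis P4·P9 via (32.32,17.33): [(13.187, 10.425) (25.3183, 5.6369) (28.7503, 12.1504) (16.3616, 18.3092)]  |A|=106.3382
11. canonical 4-gon: [(13.187, 10.425) (25.3183, 5.6369) (28.7503, 12.1504) (16.3616, 18.3092)]
12. shoelace: 106.3382

Area of P4's cell: 106.3382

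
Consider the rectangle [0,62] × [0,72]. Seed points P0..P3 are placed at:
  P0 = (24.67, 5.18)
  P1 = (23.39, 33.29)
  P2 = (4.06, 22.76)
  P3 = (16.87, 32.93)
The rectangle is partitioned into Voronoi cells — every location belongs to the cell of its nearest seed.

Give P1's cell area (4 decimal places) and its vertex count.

1. box [0,62]×[0,72]: [(0, 0) (62, 0) (62, 72) (0, 72)]
2. ⊥bis P1·P0 via (24.03,19.235): [(0, 18.1408) (62, 20.964) (62, 72) (0, 72)]  |A|=3251.7523
3. ⊥bis P1·P2 via (13.725,28.025): [(0, 53.2201) (18.6469, 18.9899) (62, 20.964) (62, 72) (0, 72)]  |A|=2924.6927
4. ⊥bis P1·P3 via (20.13,33.11): [(20.904, 19.0927) (62, 20.964) (62, 72) (17.9827, 72)]  |A|=2213.1083
5. canonical 4-gon: [(20.904, 19.0927) (62, 20.964) (62, 72) (17.9827, 72)]
6. shoelace: 2213.1083

Area of P1's cell: 2213.1083 (4 vertices)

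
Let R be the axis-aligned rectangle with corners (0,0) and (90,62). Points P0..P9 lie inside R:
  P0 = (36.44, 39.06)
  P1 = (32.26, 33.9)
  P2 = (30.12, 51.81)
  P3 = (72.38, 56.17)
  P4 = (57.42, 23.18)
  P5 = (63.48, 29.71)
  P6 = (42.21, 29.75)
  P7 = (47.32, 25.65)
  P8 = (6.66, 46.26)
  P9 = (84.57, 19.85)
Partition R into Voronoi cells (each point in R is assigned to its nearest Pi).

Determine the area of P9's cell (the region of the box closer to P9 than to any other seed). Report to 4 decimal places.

1. box [0,90]×[0,62]: [(0, 0) (90, 0) (90, 62) (0, 62)]
2. ⊥bis P9·P0 via (60.505,29.455): [(48.7487, 0) (90, 0) (90, 62) (73.4946, 62)]  |A|=1790.4576
3. ⊥bis P9·P1 via (58.415,26.875): [(56.2334, 18.7527) (51.1966, 0) (90, 0) (90, 62) (73.4946, 62)]  |A|=1767.5051
4. ⊥bis P9·P2 via (57.345,35.83): [(56.2334, 18.7527) (51.1966, 0) (90, 0) (90, 62) (73.4946, 62)]  |A|=1767.5051
5. ⊥bis P9·P3 via (78.475,38.01): [(61.6681, 32.3691) (56.2334, 18.7527) (51.1966, 0) (90, 0) (90, 41.8781)]  |A|=1237.925
6. ⊥bis P9·P4 via (70.995,21.515): [(72.7839, 36.0999) (68.3561, 0) (90, 0) (90, 41.8781)]  |A|=751.1601
7. ⊥bis P9·P5 via (74.025,24.78): [(80.5333, 38.7008) (70.4603, 17.1552) (68.3561, 0) (90, 0) (90, 41.8781)]  |A|=680.777
8. ⊥bis P9·P6 via (63.39,24.8): [(80.5333, 38.7008) (70.4603, 17.1552) (68.3561, 0) (90, 0) (90, 41.8781)]  |A|=680.777
9. ⊥bis P9·P7 via (65.945,22.75): [(80.5333, 38.7008) (70.4603, 17.1552) (68.3561, 0) (90, 0) (90, 41.8781)]  |A|=680.777
10. ⊥bis P9·P8 via (45.615,33.055): [(80.5333, 38.7008) (70.4603, 17.1552) (68.3561, 0) (90, 0) (90, 41.8781)]  |A|=680.777
11. canonical 5-gon: [(80.5333, 38.7008) (70.4603, 17.1552) (68.3561, 0) (90, 0) (90, 41.8781)]
12. shoelace: 680.777

Area of P9's cell: 680.7770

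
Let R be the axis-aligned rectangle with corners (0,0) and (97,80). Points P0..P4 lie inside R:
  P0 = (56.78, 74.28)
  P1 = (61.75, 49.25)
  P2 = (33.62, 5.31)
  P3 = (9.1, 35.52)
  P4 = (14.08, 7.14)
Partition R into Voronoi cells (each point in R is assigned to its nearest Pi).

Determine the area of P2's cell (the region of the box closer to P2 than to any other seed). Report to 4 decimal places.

Area of P2's cell: 1262.6173

1. box [0,97]×[0,80]: [(0, 0) (97, 0) (97, 80) (0, 80)]
2. ⊥bis P2·P0 via (45.2,39.795): [(0, 54.9731) (0, 0) (97, 0) (97, 22.4007)]  |A|=3752.626
3. ⊥bis P2·P1 via (47.685,27.28): [(9.3118, 51.8462) (0, 54.9731) (0, 0) (90.2973, 0)]  |A|=2596.7337
4. ⊥bis P2·P3 via (21.36,20.415): [(37.6965, 33.6745) (0, 3.0781) (0, 0) (90.2973, 0)]  |A|=1578.3771
5. ⊥bis P2·P4 via (23.85,6.225): [(37.6965, 33.6745) (25.4931, 23.7697) (23.267, 0) (90.2973, 0)]  |A|=1262.6173
6. canonical 4-gon: [(37.6965, 33.6745) (25.4931, 23.7697) (23.267, 0) (90.2973, 0)]
7. shoelace: 1262.6173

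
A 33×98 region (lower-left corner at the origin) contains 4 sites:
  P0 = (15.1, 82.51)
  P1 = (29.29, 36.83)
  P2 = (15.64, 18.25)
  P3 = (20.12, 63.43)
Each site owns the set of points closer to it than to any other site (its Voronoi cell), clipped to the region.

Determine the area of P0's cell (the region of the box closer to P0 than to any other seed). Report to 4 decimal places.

1. box [0,33]×[0,98]: [(0, 0) (33, 0) (33, 98) (0, 98)]
2. ⊥bis P0·P1 via (22.195,59.67): [(0, 52.7754) (33, 63.0265) (33, 98) (0, 98)]  |A|=1323.27
3. ⊥bis P0·P2 via (15.37,50.38): [(0, 52.7754) (33, 63.0265) (33, 98) (0, 98)]  |A|=1323.27
4. ⊥bis P0·P3 via (17.61,72.97): [(0, 68.3368) (33, 77.0192) (33, 98) (0, 98)]  |A|=835.6275
5. canonical 4-gon: [(0, 68.3368) (33, 77.0192) (33, 98) (0, 98)]
6. shoelace: 835.6275

Area of P0's cell: 835.6275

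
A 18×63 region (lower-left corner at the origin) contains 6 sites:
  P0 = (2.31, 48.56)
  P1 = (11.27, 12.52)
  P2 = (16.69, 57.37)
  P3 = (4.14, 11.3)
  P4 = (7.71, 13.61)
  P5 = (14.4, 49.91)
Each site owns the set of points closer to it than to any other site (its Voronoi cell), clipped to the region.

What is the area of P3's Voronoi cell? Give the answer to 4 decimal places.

Area of P3's cell: 132.2142

1. box [0,18]×[0,63]: [(0, 0) (18, 0) (18, 63) (0, 63)]
2. ⊥bis P3·P0 via (3.225,29.93): [(0, 29.7716) (0, 0) (18, 0) (18, 30.6557)]  |A|=543.8454
3. ⊥bis P3·P1 via (7.705,11.91): [(4.61, 29.998) (0, 29.7716) (0, 0) (9.7429, 0)]  |A|=214.7573
4. ⊥bis P3·P2 via (10.415,34.335): [(4.61, 29.998) (0, 29.7716) (0, 0) (9.7429, 0)]  |A|=214.7573
5. ⊥bis P3·P4 via (5.925,12.455): [(8.2181, 8.911) (0, 21.6118) (0, 0) (9.7429, 0)]  |A|=132.2142
6. ⊥bis P3·P5 via (9.27,30.605): [(8.2181, 8.911) (0, 21.6118) (0, 0) (9.7429, 0)]  |A|=132.2142
7. canonical 4-gon: [(8.2181, 8.911) (0, 21.6118) (0, 0) (9.7429, 0)]
8. shoelace: 132.2142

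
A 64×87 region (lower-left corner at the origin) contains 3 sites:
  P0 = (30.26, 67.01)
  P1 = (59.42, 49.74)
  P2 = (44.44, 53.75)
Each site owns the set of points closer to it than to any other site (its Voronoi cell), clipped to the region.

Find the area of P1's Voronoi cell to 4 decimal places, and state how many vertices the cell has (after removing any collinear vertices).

1. box [0,64]×[0,87]: [(0, 0) (64, 0) (64, 87) (0, 87)]
2. ⊥bis P1·P0 via (44.84,58.375): [(10.2674, 0) (64, 0) (64, 87) (61.7931, 87)]  |A|=2433.3651
3. ⊥bis P1·P2 via (51.93,51.745): [(61.0163, 85.6883) (38.0784, 0) (64, 0) (64, 87) (61.7931, 87)]  |A|=1241.829
4. canonical 5-gon: [(61.0163, 85.6883) (38.0784, 0) (64, 0) (64, 87) (61.7931, 87)]
5. shoelace: 1241.829

Area of P1's cell: 1241.8290 (5 vertices)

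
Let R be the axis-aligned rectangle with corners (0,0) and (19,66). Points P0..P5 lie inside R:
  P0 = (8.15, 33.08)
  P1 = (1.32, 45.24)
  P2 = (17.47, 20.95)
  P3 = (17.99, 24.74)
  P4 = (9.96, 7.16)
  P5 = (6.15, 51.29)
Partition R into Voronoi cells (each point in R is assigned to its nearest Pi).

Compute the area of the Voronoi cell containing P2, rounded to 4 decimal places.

1. box [0,19]×[0,66]: [(0, 0) (19, 0) (19, 66) (0, 66)]
2. ⊥bis P2·P0 via (12.81,27.015): [(0, 17.1725) (0, 0) (19, 0) (19, 31.771)]  |A|=464.9639
3. ⊥bis P2·P1 via (9.395,33.095): [(0, 17.1725) (0, 0) (19, 0) (19, 31.771)]  |A|=464.9639
4. ⊥bis P2·P3 via (17.73,22.845): [(8.9505, 24.0496) (0, 17.1725) (0, 0) (19, 0) (19, 22.6708)]  |A|=419.2372
5. ⊥bis P2·P4 via (13.715,14.055): [(8.9505, 24.0496) (3.3144, 19.7191) (19, 11.1768) (19, 22.6708)]  |A|=115.7897
6. ⊥bis P2·P5 via (11.81,36.12): [(8.9505, 24.0496) (3.3144, 19.7191) (19, 11.1768) (19, 22.6708)]  |A|=115.7897
7. canonical 4-gon: [(8.9505, 24.0496) (3.3144, 19.7191) (19, 11.1768) (19, 22.6708)]
8. shoelace: 115.7897

Area of P2's cell: 115.7897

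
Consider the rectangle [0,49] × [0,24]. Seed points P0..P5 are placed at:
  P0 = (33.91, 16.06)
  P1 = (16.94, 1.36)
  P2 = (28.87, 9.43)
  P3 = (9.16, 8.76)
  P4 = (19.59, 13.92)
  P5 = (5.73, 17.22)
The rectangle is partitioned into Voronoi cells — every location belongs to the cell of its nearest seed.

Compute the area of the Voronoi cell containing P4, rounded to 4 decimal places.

Area of P4's cell: 183.9057

1. box [0,49]×[0,24]: [(0, 0) (49, 0) (49, 24) (0, 24)]
2. ⊥bis P4·P0 via (26.75,14.99): [(0, 0) (28.9901, 0) (25.4035, 24) (0, 24)]  |A|=652.7239
3. ⊥bis P4·P1 via (18.265,7.64): [(0, 11.4937) (28.1604, 5.5522) (25.4035, 24) (0, 24)]  |A|=410.4111
4. ⊥bis P4·P2 via (24.23,11.675): [(0, 11.4937) (21.906, 6.8718) (26.5338, 16.4366) (25.4035, 24) (0, 24)]  |A|=377.4469
5. ⊥bis P4·P3 via (14.375,11.34): [(15.9655, 8.1252) (21.906, 6.8718) (26.5338, 16.4366) (25.4035, 24) (8.1118, 24)]  |A|=213.226
6. ⊥bis P4·P5 via (12.66,15.57): [(12.5373, 15.0546) (15.9655, 8.1252) (21.906, 6.8718) (26.5338, 16.4366) (25.4035, 24) (14.6671, 24)]  |A|=183.9057
7. canonical 6-gon: [(12.5373, 15.0546) (15.9655, 8.1252) (21.906, 6.8718) (26.5338, 16.4366) (25.4035, 24) (14.6671, 24)]
8. shoelace: 183.9057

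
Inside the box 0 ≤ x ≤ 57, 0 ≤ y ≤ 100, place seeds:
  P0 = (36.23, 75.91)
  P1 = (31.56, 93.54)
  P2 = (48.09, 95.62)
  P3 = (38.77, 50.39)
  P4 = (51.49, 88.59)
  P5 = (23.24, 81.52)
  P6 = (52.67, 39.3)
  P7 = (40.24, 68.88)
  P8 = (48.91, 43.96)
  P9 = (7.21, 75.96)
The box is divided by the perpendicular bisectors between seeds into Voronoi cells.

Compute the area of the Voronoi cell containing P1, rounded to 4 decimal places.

Area of P1's cell: 294.4103

1. box [0,57]×[0,100]: [(0, 0) (57, 0) (57, 100) (0, 100)]
2. ⊥bis P1·P0 via (33.895,84.725): [(0, 75.7466) (57, 90.8453) (57, 100) (0, 100)]  |A|=952.1325
3. ⊥bis P1·P2 via (39.825,94.58): [(0, 75.7466) (40.8338, 86.563) (39.143, 100) (0, 100)]  |A|=758.1616
4. ⊥bis P1·P3 via (35.165,71.965): [(0, 75.7466) (40.8338, 86.563) (39.143, 100) (0, 100)]  |A|=758.1616
5. ⊥bis P1·P4 via (41.525,91.065): [(0, 75.7466) (40.3768, 86.442) (40.6902, 87.704) (39.143, 100) (0, 100)]  |A|=757.8922
6. ⊥bis P1·P5 via (27.4,87.53): [(32.1285, 84.2571) (40.3768, 86.442) (40.6902, 87.704) (39.143, 100) (9.3844, 100)]  |A|=294.4103
7. ⊥bis P1·P6 via (42.115,66.42): [(32.1285, 84.2571) (40.3768, 86.442) (40.6902, 87.704) (39.143, 100) (9.3844, 100)]  |A|=294.4103
8. ⊥bis P1·P7 via (35.9,81.21): [(32.1285, 84.2571) (40.3768, 86.442) (40.6902, 87.704) (39.143, 100) (9.3844, 100)]  |A|=294.4103
9. ⊥bis P1·P8 via (40.235,68.75): [(32.1285, 84.2571) (40.3768, 86.442) (40.6902, 87.704) (39.143, 100) (9.3844, 100)]  |A|=294.4103
10. ⊥bis P1·P9 via (19.385,84.75): [(32.1285, 84.2571) (40.3768, 86.442) (40.6902, 87.704) (39.143, 100) (9.3844, 100)]  |A|=294.4103
11. canonical 5-gon: [(32.1285, 84.2571) (40.3768, 86.442) (40.6902, 87.704) (39.143, 100) (9.3844, 100)]
12. shoelace: 294.4103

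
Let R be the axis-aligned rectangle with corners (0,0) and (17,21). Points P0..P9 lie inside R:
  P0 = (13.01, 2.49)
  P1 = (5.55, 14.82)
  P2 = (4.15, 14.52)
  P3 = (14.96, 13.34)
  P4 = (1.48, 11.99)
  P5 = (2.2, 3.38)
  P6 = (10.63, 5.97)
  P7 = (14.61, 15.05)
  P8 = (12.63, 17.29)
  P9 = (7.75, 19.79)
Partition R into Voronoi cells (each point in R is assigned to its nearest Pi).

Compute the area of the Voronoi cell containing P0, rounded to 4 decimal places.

Area of P0's cell: 42.9933

1. box [0,17]×[0,21]: [(0, 0) (17, 0) (17, 21) (0, 21)]
2. ⊥bis P0·P1 via (9.28,8.655): [(0, 3.0403) (0, 0) (17, 0) (17, 13.3258)]  |A|=139.1123
3. ⊥bis P0·P2 via (8.58,8.505): [(6.4994, 6.9727) (0, 2.1859) (0, 0) (17, 0) (17, 13.3258)]  |A|=136.3356
4. ⊥bis P0·P3 via (13.985,7.915): [(9.4146, 8.7364) (6.4994, 6.9727) (0, 2.1859) (0, 0) (17, 0) (17, 7.3731)]  |A|=113.7588
5. ⊥bis P0·P4 via (7.245,7.24): [(9.4146, 8.7364) (7.5469, 7.6064) (1.2797, 0) (17, 0) (17, 7.3731)]  |A|=100.1959
6. ⊥bis P0·P5 via (7.605,2.935): [(9.4146, 8.7364) (8.0128, 7.8883) (7.3634, 0) (17, 0) (17, 7.3731)]  |A|=75.3124
7. ⊥bis P0·P6 via (11.82,4.23): [(16.5374, 7.4563) (7.4665, 1.2526) (7.3634, 0) (17, 0) (17, 7.3731)]  |A|=42.9933
8. ⊥bis P0·P7 via (13.81,8.77): [(16.5374, 7.4563) (7.4665, 1.2526) (7.3634, 0) (17, 0) (17, 7.3731)]  |A|=42.9933
9. ⊥bis P0·P8 via (12.82,9.89): [(16.5374, 7.4563) (7.4665, 1.2526) (7.3634, 0) (17, 0) (17, 7.3731)]  |A|=42.9933
10. ⊥bis P0·P9 via (10.38,11.14): [(16.5374, 7.4563) (7.4665, 1.2526) (7.3634, 0) (17, 0) (17, 7.3731)]  |A|=42.9933
11. canonical 5-gon: [(16.5374, 7.4563) (7.4665, 1.2526) (7.3634, 0) (17, 0) (17, 7.3731)]
12. shoelace: 42.9933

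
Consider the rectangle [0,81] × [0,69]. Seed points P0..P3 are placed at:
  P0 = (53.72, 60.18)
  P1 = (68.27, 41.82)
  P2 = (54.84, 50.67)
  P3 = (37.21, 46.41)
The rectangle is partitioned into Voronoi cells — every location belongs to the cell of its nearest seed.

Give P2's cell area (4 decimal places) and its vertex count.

1. box [0,81]×[0,69]: [(0, 0) (81, 0) (81, 69) (0, 69)]
2. ⊥bis P2·P0 via (54.28,55.425): [(0, 49.0324) (0, 0) (81, 0) (81, 58.5718)]  |A|=4357.9716
3. ⊥bis P2·P1 via (61.555,46.245): [(68.7254, 57.1263) (0, 49.0324) (0, 0) (31.0808, 0)]  |A|=2572.6522
4. ⊥bis P2·P3 via (46.025,48.54): [(50.5975, 29.6168) (68.7254, 57.1263) (44.6358, 54.2892)]  |A|=305.6313
5. canonical 3-gon: [(50.5975, 29.6168) (68.7254, 57.1263) (44.6358, 54.2892)]
6. shoelace: 305.6313

Area of P2's cell: 305.6313 (3 vertices)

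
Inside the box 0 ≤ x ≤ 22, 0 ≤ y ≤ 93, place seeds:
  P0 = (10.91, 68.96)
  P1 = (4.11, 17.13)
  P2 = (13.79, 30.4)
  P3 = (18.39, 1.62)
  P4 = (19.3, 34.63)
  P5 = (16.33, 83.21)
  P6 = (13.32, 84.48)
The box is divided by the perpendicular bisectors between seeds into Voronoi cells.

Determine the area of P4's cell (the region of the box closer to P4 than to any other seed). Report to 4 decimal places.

Area of P4's cell: 254.6774

1. box [0,22]×[0,93]: [(0, 0) (22, 0) (22, 93) (0, 93)]
2. ⊥bis P4·P0 via (15.105,51.795): [(0, 48.1034) (0, 0) (22, 0) (22, 53.4801)]  |A|=1117.4189
3. ⊥bis P4·P1 via (11.705,25.88): [(0, 48.1034) (0, 36.0399) (22, 16.9439) (22, 53.4801)]  |A|=534.5962
4. ⊥bis P4·P2 via (16.545,32.515): [(3.8546, 49.0455) (22, 25.4093) (22, 53.4801)]  |A|=254.6774
5. ⊥bis P4·P3 via (18.845,18.125): [(3.8546, 49.0455) (22, 25.4093) (22, 53.4801)]  |A|=254.6774
6. ⊥bis P4·P5 via (17.815,58.92): [(3.8546, 49.0455) (22, 25.4093) (22, 53.4801)]  |A|=254.6774
7. ⊥bis P4·P6 via (16.31,59.555): [(3.8546, 49.0455) (22, 25.4093) (22, 53.4801)]  |A|=254.6774
8. canonical 3-gon: [(3.8546, 49.0455) (22, 25.4093) (22, 53.4801)]
9. shoelace: 254.6774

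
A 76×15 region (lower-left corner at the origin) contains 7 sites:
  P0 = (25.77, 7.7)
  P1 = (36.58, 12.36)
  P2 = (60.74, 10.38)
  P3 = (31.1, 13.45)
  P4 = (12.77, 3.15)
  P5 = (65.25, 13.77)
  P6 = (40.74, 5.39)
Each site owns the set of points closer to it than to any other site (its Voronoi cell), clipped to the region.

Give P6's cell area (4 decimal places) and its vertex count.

Area of P6's cell: 193.7006 (5 vertices)

1. box [0,76]×[0,15]: [(0, 0) (76, 0) (76, 15) (0, 15)]
2. ⊥bis P6·P0 via (33.255,6.545): [(32.2451, 0) (76, 0) (76, 15) (34.5597, 15)]  |A|=638.9645
3. ⊥bis P6·P1 via (38.66,8.875): [(33.1027, 5.5582) (32.2451, 0) (76, 0) (76, 15) (48.9223, 15)]  |A|=571.1598
4. ⊥bis P6·P2 via (50.74,7.885): [(33.1027, 5.5582) (32.2451, 0) (52.7073, 0) (48.9648, 15) (48.9223, 15)]  |A|=193.7006
5. ⊥bis P6·P3 via (35.92,9.42): [(33.1027, 5.5582) (32.2451, 0) (52.7073, 0) (48.9648, 15) (48.9223, 15)]  |A|=193.7006
6. ⊥bis P6·P4 via (26.755,4.27): [(33.1027, 5.5582) (32.2451, 0) (52.7073, 0) (48.9648, 15) (48.9223, 15)]  |A|=193.7006
7. ⊥bis P6·P5 via (52.995,9.58): [(33.1027, 5.5582) (32.2451, 0) (52.7073, 0) (48.9648, 15) (48.9223, 15)]  |A|=193.7006
8. canonical 5-gon: [(33.1027, 5.5582) (32.2451, 0) (52.7073, 0) (48.9648, 15) (48.9223, 15)]
9. shoelace: 193.7006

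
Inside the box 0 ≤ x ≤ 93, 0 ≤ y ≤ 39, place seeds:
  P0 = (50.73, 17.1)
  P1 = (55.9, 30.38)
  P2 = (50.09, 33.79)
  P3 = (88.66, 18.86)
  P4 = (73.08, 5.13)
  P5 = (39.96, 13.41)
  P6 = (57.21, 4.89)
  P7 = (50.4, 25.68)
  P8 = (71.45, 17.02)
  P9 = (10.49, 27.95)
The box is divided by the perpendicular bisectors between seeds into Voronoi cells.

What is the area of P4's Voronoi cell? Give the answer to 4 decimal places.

Area of P4's cell: 239.1318

1. box [0,93]×[0,39]: [(0, 0) (93, 0) (93, 39) (0, 39)]
2. ⊥bis P4·P0 via (61.905,11.115): [(55.9521, 0) (93, 0) (93, 39) (76.8394, 39)]  |A|=1037.5654
3. ⊥bis P4·P1 via (64.49,17.755): [(66.018, 18.7946) (55.9521, 0) (93, 0) (93, 37.1531)]  |A|=849.3832
4. ⊥bis P4·P2 via (61.585,19.46): [(66.018, 18.7946) (55.9521, 0) (93, 0) (93, 37.1531)]  |A|=849.3832
5. ⊥bis P4·P3 via (80.87,11.995): [(71.5567, 22.5632) (66.018, 18.7946) (55.9521, 0) (91.4407, 0)]  |A|=433.4496
6. ⊥bis P4·P5 via (56.52,9.27): [(71.5567, 22.5632) (66.018, 18.7946) (55.9521, 0) (91.4407, 0)]  |A|=433.4496
7. ⊥bis P4·P6 via (65.145,5.01): [(71.5567, 22.5632) (66.018, 18.7946) (64.9662, 16.8308) (65.2208, 0) (91.4407, 0)]  |A|=355.4502
8. ⊥bis P4·P7 via (61.74,15.405): [(71.5567, 22.5632) (66.018, 18.7946) (64.9662, 16.8308) (65.2208, 0) (91.4407, 0)]  |A|=355.4502
9. ⊥bis P4·P8 via (72.265,11.075): [(80.6658, 12.2267) (65.0682, 10.0884) (65.2208, 0) (91.4407, 0)]  |A|=239.1318
10. ⊥bis P4·P9 via (41.785,16.54): [(80.6658, 12.2267) (65.0682, 10.0884) (65.2208, 0) (91.4407, 0)]  |A|=239.1318
11. canonical 4-gon: [(80.6658, 12.2267) (65.0682, 10.0884) (65.2208, 0) (91.4407, 0)]
12. shoelace: 239.1318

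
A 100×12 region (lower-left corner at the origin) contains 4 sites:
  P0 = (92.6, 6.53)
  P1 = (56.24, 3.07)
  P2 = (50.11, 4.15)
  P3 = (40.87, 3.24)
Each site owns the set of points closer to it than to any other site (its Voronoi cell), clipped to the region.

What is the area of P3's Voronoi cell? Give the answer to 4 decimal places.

1. box [0,100]×[0,12]: [(0, 0) (100, 0) (100, 12) (0, 12)]
2. ⊥bis P3·P0 via (66.735,4.885): [(0, 0) (67.0457, 0) (66.2825, 12) (0, 12)]  |A|=799.969
3. ⊥bis P3·P1 via (48.555,3.155): [(0, 0) (48.5201, 0) (48.6528, 12) (0, 12)]  |A|=583.0376
4. ⊥bis P3·P2 via (45.49,3.695): [(0, 0) (45.8539, 0) (44.6721, 12) (0, 12)]  |A|=543.1559
5. canonical 4-gon: [(0, 0) (45.8539, 0) (44.6721, 12) (0, 12)]
6. shoelace: 543.1559

Area of P3's cell: 543.1559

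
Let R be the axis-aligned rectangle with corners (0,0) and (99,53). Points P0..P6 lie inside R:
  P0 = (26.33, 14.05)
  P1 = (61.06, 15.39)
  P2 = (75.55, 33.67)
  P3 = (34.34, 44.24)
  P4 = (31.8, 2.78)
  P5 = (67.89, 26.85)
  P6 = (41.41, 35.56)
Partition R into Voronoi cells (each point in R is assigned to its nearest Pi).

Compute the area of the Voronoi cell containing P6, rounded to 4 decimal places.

Area of P6's cell: 583.1168

1. box [0,99]×[0,53]: [(0, 0) (99, 0) (99, 53) (0, 53)]
2. ⊥bis P6·P0 via (33.87,24.805): [(0, 48.5502) (69.2517, 0) (99, 0) (99, 53) (0, 53)]  |A|=3565.9083
3. ⊥bis P6·P1 via (51.235,25.475): [(0, 48.5502) (43.5682, 18.0059) (79.4884, 53) (0, 53)]  |A|=1487.748
4. ⊥bis P6·P2 via (58.48,34.615): [(0, 48.5502) (43.5682, 18.0059) (58.3582, 32.4145) (59.4978, 53) (0, 53)]  |A|=1281.9902
5. ⊥bis P6·P3 via (37.875,39.9): [(26.0625, 30.2786) (43.5682, 18.0059) (58.3582, 32.4145) (59.4978, 53) (53.9582, 53)]  |A|=611.0003
6. ⊥bis P6·P4 via (36.605,19.17): [(26.0625, 30.2786) (43.5682, 18.0059) (58.3582, 32.4145) (59.4978, 53) (53.9582, 53)]  |A|=611.0003
7. ⊥bis P6·P5 via (54.65,31.205): [(26.0625, 30.2786) (43.5682, 18.0059) (53.4868, 27.6688) (59.0281, 44.5152) (59.4978, 53) (53.9582, 53)]  |A|=583.1168
8. canonical 6-gon: [(26.0625, 30.2786) (43.5682, 18.0059) (53.4868, 27.6688) (59.0281, 44.5152) (59.4978, 53) (53.9582, 53)]
9. shoelace: 583.1168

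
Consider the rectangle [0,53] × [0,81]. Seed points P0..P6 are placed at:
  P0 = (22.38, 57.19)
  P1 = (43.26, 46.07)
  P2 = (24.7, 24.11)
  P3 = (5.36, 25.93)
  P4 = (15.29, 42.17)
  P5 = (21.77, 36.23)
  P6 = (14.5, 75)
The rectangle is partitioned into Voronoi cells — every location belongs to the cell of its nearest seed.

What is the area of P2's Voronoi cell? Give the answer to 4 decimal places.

Area of P2's cell: 1118.5675

1. box [0,53]×[0,81]: [(0, 0) (53, 0) (53, 81) (0, 81)]
2. ⊥bis P2·P0 via (23.54,40.65): [(0, 38.9991) (0, 0) (53, 0) (53, 42.7161)]  |A|=2165.4525
3. ⊥bis P2·P1 via (33.98,35.09): [(27.1056, 40.9001) (0, 38.9991) (0, 0) (53, 0) (53, 19.0148)]  |A|=1858.5868
4. ⊥bis P2·P3 via (15.03,25.02): [(27.1056, 40.9001) (16.4541, 40.153) (12.6755, 0) (53, 0) (53, 19.0148)]  |A|=1283.2598
5. ⊥bis P2·P4 via (19.995,33.14): [(30.0738, 38.3914) (15.5775, 30.8383) (12.6755, 0) (53, 0) (53, 19.0148)]  |A|=1204.5872
6. ⊥bis P2·P5 via (23.235,30.17): [(36.1167, 33.2841) (15.3349, 28.2602) (12.6755, 0) (53, 0) (53, 19.0148)]  |A|=1118.5675
7. ⊥bis P2·P6 via (19.6,49.555): [(36.1167, 33.2841) (15.3349, 28.2602) (12.6755, 0) (53, 0) (53, 19.0148)]  |A|=1118.5675
8. canonical 5-gon: [(36.1167, 33.2841) (15.3349, 28.2602) (12.6755, 0) (53, 0) (53, 19.0148)]
9. shoelace: 1118.5675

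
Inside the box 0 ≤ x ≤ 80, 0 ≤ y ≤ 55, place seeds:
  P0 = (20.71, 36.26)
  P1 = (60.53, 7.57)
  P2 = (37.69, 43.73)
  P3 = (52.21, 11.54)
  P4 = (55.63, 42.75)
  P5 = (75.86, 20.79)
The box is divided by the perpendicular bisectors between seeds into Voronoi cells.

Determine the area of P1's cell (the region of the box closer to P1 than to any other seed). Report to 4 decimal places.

Area of P1's cell: 305.4820

1. box [0,80]×[0,55]: [(0, 0) (80, 0) (80, 55) (0, 55)]
2. ⊥bis P1·P0 via (40.62,21.915): [(24.8304, 0) (80, 0) (80, 55) (64.4575, 55)]  |A|=1944.5828
3. ⊥bis P1·P2 via (49.11,25.65): [(38.468, 18.9281) (24.8304, 0) (80, 0) (80, 45.1613)]  |A|=1459.9474
4. ⊥bis P1·P3 via (56.37,9.555): [(70.4954, 39.1578) (51.8107, 0) (80, 0) (80, 45.1613)]  |A|=766.5359
5. ⊥bis P1·P4 via (58.08,25.16): [(64.2245, 26.0158) (51.8107, 0) (80, 0) (80, 28.2131)]  |A|=589.2217
6. ⊥bis P1·P5 via (68.195,14.18): [(62.003, 21.3602) (51.8107, 0) (80, 0) (80, 0.4908)]  |A|=305.482
7. canonical 4-gon: [(62.003, 21.3602) (51.8107, 0) (80, 0) (80, 0.4908)]
8. shoelace: 305.482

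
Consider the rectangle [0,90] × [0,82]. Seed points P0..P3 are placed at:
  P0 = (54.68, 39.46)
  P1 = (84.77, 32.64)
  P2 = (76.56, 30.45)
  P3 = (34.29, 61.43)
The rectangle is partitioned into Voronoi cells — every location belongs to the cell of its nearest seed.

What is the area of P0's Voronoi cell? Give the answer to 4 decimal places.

Area of P0's cell: 2662.8939

1. box [0,90]×[0,82]: [(0, 0) (90, 0) (90, 82) (0, 82)]
2. ⊥bis P0·P1 via (69.725,36.05): [(0, 0) (61.5541, 0) (80.1397, 82) (0, 82)]  |A|=5809.4486
3. ⊥bis P0·P2 via (65.62,34.955): [(0, 0) (51.2258, 0) (74.1985, 55.7871) (80.1397, 82) (0, 82)]  |A|=5521.3552
4. ⊥bis P0·P3 via (44.485,50.445): [(0, 9.1592) (0, 0) (51.2258, 0) (74.1985, 55.7871) (80.1397, 82) (78.4852, 82)]  |A|=2662.8939
5. canonical 6-gon: [(0, 9.1592) (0, 0) (51.2258, 0) (74.1985, 55.7871) (80.1397, 82) (78.4852, 82)]
6. shoelace: 2662.8939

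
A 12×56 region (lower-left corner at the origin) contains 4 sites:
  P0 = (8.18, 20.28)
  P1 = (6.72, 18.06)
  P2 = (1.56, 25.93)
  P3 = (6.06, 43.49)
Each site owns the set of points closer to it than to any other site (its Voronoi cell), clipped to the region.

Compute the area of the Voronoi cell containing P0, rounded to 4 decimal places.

1. box [0,12]×[0,56]: [(0, 0) (12, 0) (12, 56) (0, 56)]
2. ⊥bis P0·P1 via (7.45,19.17): [(0, 24.0695) (12, 16.1777) (12, 56) (0, 56)]  |A|=430.5168
3. ⊥bis P0·P2 via (4.87,23.105): [(3.6465, 21.6714) (12, 16.1777) (12, 31.4591)]  |A|=63.8269
4. ⊥bis P0·P3 via (7.12,31.885): [(3.6465, 21.6714) (12, 16.1777) (12, 31.4591)]  |A|=63.8269
5. canonical 3-gon: [(3.6465, 21.6714) (12, 16.1777) (12, 31.4591)]
6. shoelace: 63.8269

Area of P0's cell: 63.8269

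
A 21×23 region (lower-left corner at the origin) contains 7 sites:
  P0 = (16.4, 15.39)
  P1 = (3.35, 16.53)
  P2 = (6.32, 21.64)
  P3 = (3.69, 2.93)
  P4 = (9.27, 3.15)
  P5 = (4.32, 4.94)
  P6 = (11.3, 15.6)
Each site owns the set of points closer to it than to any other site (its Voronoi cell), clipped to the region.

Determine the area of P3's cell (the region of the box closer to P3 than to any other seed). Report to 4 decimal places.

Area of P3's cell: 27.2344

1. box [0,21]×[0,23]: [(0, 0) (21, 0) (21, 23) (0, 23)]
2. ⊥bis P3·P0 via (10.045,9.16): [(0, 19.4065) (0, 0) (19.0248, 0)]  |A|=184.6031
3. ⊥bis P3·P1 via (3.52,9.73): [(9.3435, 9.8756) (0, 9.642) (0, 0) (19.0248, 0)]  |A|=138.9856
4. ⊥bis P3·P2 via (5.005,12.285): [(9.3435, 9.8756) (0, 9.642) (0, 0) (19.0248, 0)]  |A|=138.9856
5. ⊥bis P3·P4 via (6.48,3.04): [(6.2136, 9.7973) (0, 9.642) (0, 0) (6.5999, 0)]  |A|=62.2862
6. ⊥bis P3·P5 via (4.005,3.935): [(6.4752, 3.1607) (0, 5.1903) (0, 0) (6.5999, 0)]  |A|=27.2344
7. ⊥bis P3·P6 via (7.495,9.265): [(6.4752, 3.1607) (0, 5.1903) (0, 0) (6.5999, 0)]  |A|=27.2344
8. canonical 4-gon: [(6.4752, 3.1607) (0, 5.1903) (0, 0) (6.5999, 0)]
9. shoelace: 27.2344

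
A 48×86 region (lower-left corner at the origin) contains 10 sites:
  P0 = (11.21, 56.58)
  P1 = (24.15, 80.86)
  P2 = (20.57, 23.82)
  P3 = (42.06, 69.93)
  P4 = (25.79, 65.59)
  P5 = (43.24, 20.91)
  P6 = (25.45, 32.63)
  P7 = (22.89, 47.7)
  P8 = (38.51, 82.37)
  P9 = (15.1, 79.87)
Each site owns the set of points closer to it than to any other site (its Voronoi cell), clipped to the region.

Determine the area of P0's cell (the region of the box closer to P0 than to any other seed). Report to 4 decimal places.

1. box [0,48]×[0,86]: [(0, 0) (48, 0) (48, 86) (0, 86)]
2. ⊥bis P0·P1 via (17.68,68.72): [(0, 78.1425) (0, 0) (48, 0) (48, 52.561)]  |A|=3136.8846
3. ⊥bis P0·P2 via (15.89,40.2): [(0, 78.1425) (0, 35.66) (48, 49.3743) (48, 52.561)]  |A|=1096.0618
4. ⊥bis P0·P3 via (26.635,63.255): [(26.2455, 64.155) (0, 78.1425) (0, 35.66) (34.3317, 45.4691)]  |A|=917.9072
5. ⊥bis P0·P4 via (18.5,61.085): [(11.8675, 71.8178) (0, 78.1425) (0, 35.66) (29.0778, 43.9679)]  |A|=728.4776
6. ⊥bis P0·P5 via (27.225,38.745): [(11.8675, 71.8178) (0, 78.1425) (0, 35.66) (29.0778, 43.9679)]  |A|=728.4776
7. ⊥bis P0·P6 via (18.33,44.605): [(25.902, 49.1071) (11.8675, 71.8178) (0, 78.1425) (0, 35.66) (6.3249, 37.4671)]  |A|=659.6897
8. ⊥bis P0·P7 via (17.05,52.14): [(20.8991, 57.2028) (11.8675, 71.8178) (0, 78.1425) (0, 35.66) (5.7752, 37.3101)]  |A|=547.0478
9. ⊥bis P0·P8 via (24.86,69.475): [(20.8991, 57.2028) (11.8675, 71.8178) (0, 78.1425) (0, 35.66) (5.7752, 37.3101)]  |A|=547.0478
10. ⊥bis P0·P9 via (13.155,68.225): [(20.8991, 57.2028) (14.195, 68.0513) (0, 70.4222) (0, 35.66) (5.7752, 37.3101)]  |A|=477.2639
11. canonical 5-gon: [(20.8991, 57.2028) (14.195, 68.0513) (0, 70.4222) (0, 35.66) (5.7752, 37.3101)]
12. shoelace: 477.2639

Area of P0's cell: 477.2639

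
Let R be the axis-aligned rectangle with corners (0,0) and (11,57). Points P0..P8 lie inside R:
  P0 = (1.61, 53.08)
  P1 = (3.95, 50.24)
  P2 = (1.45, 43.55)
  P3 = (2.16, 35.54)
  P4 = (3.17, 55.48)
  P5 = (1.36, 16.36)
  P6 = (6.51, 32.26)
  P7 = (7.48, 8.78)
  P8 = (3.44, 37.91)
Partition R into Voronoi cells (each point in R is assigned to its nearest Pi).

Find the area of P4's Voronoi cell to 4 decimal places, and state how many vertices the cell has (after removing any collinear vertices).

Area of P4's cell: 34.6812 (5 vertices)

1. box [0,11]×[0,57]: [(0, 0) (11, 0) (11, 57) (0, 57)]
2. ⊥bis P4·P0 via (2.39,54.28): [(0, 55.8335) (11, 48.6835) (11, 57) (0, 57)]  |A|=52.1565
3. ⊥bis P4·P1 via (3.56,52.86): [(0, 55.8335) (4.3856, 52.9829) (11, 53.9675) (11, 57) (0, 57)]  |A|=34.6812
4. ⊥bis P4·P2 via (2.31,49.515): [(0, 55.8335) (4.3856, 52.9829) (11, 53.9675) (11, 57) (0, 57)]  |A|=34.6812
5. ⊥bis P4·P3 via (2.665,45.51): [(0, 55.8335) (4.3856, 52.9829) (11, 53.9675) (11, 57) (0, 57)]  |A|=34.6812
6. ⊥bis P4·P5 via (2.265,35.92): [(0, 55.8335) (4.3856, 52.9829) (11, 53.9675) (11, 57) (0, 57)]  |A|=34.6812
7. ⊥bis P4·P6 via (4.84,43.87): [(0, 55.8335) (4.3856, 52.9829) (11, 53.9675) (11, 57) (0, 57)]  |A|=34.6812
8. ⊥bis P4·P7 via (5.325,32.13): [(0, 55.8335) (4.3856, 52.9829) (11, 53.9675) (11, 57) (0, 57)]  |A|=34.6812
9. ⊥bis P4·P8 via (3.305,46.695): [(0, 55.8335) (4.3856, 52.9829) (11, 53.9675) (11, 57) (0, 57)]  |A|=34.6812
10. canonical 5-gon: [(0, 55.8335) (4.3856, 52.9829) (11, 53.9675) (11, 57) (0, 57)]
11. shoelace: 34.6812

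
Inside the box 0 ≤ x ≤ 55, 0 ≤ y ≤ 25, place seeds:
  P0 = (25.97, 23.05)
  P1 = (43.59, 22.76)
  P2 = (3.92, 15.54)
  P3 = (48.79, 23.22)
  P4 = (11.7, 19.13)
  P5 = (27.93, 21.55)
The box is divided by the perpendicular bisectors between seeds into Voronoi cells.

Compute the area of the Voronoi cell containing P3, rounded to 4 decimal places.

Area of P3's cell: 197.0510

1. box [0,55]×[0,25]: [(0, 0) (55, 0) (55, 25) (0, 25)]
2. ⊥bis P3·P0 via (37.38,23.135): [(37.5523, 0) (55, 0) (55, 25) (37.3661, 25)]  |A|=438.5193
3. ⊥bis P3·P1 via (46.19,22.99): [(48.2237, 0) (55, 0) (55, 25) (46.0122, 25)]  |A|=197.051
4. ⊥bis P3·P2 via (26.355,19.38): [(48.2237, 0) (55, 0) (55, 25) (46.0122, 25)]  |A|=197.051
5. ⊥bis P3·P4 via (30.245,21.175): [(48.2237, 0) (55, 0) (55, 25) (46.0122, 25)]  |A|=197.051
6. ⊥bis P3·P5 via (38.36,22.385): [(48.2237, 0) (55, 0) (55, 25) (46.0122, 25)]  |A|=197.051
7. canonical 4-gon: [(48.2237, 0) (55, 0) (55, 25) (46.0122, 25)]
8. shoelace: 197.051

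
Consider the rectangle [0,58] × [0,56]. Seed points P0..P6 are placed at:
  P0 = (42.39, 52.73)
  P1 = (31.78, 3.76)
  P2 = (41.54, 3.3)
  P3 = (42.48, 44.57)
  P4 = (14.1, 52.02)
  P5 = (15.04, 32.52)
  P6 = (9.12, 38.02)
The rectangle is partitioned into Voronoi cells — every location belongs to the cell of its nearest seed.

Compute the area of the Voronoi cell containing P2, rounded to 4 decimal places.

1. box [0,58]×[0,56]: [(0, 0) (58, 0) (58, 56) (0, 56)]
2. ⊥bis P2·P0 via (41.965,28.015): [(0, 28.7366) (0, 0) (58, 0) (58, 27.7393)]  |A|=1637.8009
3. ⊥bis P2·P1 via (36.66,3.53): [(37.8174, 28.0863) (36.4936, 0) (58, 0) (58, 27.7393)]  |A|=581.9431
4. ⊥bis P2·P3 via (42.01,23.935): [(37.6264, 24.0348) (36.4936, 0) (58, 0) (58, 23.5708)]  |A|=498.562
5. ⊥bis P2·P4 via (27.82,27.66): [(37.6264, 24.0348) (36.4936, 0) (58, 0) (58, 23.5708)]  |A|=498.562
6. ⊥bis P2·P5 via (28.29,17.91): [(37.6264, 24.0348) (36.4936, 0) (58, 0) (58, 23.5708)]  |A|=498.562
7. ⊥bis P2·P6 via (25.33,20.66): [(37.6264, 24.0348) (36.4936, 0) (58, 0) (58, 23.5708)]  |A|=498.562
8. canonical 4-gon: [(37.6264, 24.0348) (36.4936, 0) (58, 0) (58, 23.5708)]
9. shoelace: 498.562

Area of P2's cell: 498.5620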